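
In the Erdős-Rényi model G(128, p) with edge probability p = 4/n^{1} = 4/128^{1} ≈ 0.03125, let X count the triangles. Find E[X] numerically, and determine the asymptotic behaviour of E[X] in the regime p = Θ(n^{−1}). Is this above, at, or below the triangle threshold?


Number of potential triangles: C(128, 3) = 341376.
Each occurs with probability p³ ≈ (0.03125)³ ≈ 3.0517578e-05.
By linearity: E[X] = C(128, 3)·p³ ≈ 341376 · 3.0517578e-05 ≈ 10.41797.
Here α = 1, so p = 4/n is exactly at the triangle threshold p ~ 1/n. Asymptotically E[X] → c³/6 = 4³/6 = 32/3 ≈ 10.66667, a bounded constant. In this regime the triangle count is asymptotically Poisson(c³/6).

E[X] ≈ 10.41797; in regime p = Θ(1/n^{1}) E[X] stays bounded (at the triangle threshold p ~ 1/n).


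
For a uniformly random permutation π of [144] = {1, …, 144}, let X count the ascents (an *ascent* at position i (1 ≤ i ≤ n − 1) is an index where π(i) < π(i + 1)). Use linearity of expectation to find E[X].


Write X = Σ X_I over i = 1, …, 143, with X_I the indicator of one ascent.
There are 143 indicators.
For each fixed i, the pair (π(i), π(i+1)) is a uniformly random ordered pair of distinct values from {1, …, 144}; by symmetry P[π(i) < π(i+1)] = 1/2.
By linearity: E[X] = 143 · (1/2) = (144 − 1) · (1/2) = 143/2 ≈ 71.500000.

E[X] = 143/2 = 71.500000.


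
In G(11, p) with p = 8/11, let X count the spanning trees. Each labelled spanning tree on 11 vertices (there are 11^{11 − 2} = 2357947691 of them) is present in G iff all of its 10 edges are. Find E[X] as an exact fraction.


K_11 has 11^{11 − 2} = 2357947691 labelled spanning trees.
For each such spanning tree H, let X_H = 1 if all 10 edges of H are present in G. Then P[X_H = 1] = p^{10} = (8/11)^{10} = 1073741824/25937424601.
Summing the indicators: E[X] = Σ_H E[X_H] = 2357947691 · p^{10} = 2357947691 · 1073741824/25937424601 = 1073741824/11.
Numerically: E[X] ≈ 9.76e+07.

E[X] = 2357947691 · (8/11)^{10} = 1073741824/11 ≈ 9.76e+07.


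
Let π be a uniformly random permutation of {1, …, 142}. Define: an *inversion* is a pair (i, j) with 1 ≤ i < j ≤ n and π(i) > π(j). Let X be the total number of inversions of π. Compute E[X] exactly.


Write X = Σ X_I over the C(142, 2) = 10011 pairs i < j, with X_I the indicator of one inversion.
There are 10011 indicators.
For each fixed pair i < j, the values π(i) and π(j) are two distinct elements of {1, …, 142} in uniformly random order; by symmetry P[π(i) > π(j)] = 1/2.
By linearity: E[X] = 10011 · (1/2) = C(142, 2) · (1/2) = 10011/2 = 10011/2 ≈ 5005.500.

E[X] = 10011/2 = 5005.500.


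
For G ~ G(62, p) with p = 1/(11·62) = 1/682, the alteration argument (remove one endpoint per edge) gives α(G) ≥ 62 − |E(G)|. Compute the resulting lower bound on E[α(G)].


E[|E(G)|] = C(62, 2)·p = 1891 · (1/682) = 61/22.
E[α(G)] ≥ n − E[|E(G)|] = 62 − 61/22 = 1303/22.
Numerically: ≈ 59.22727.
(This is only a lower bound; the true E[α(G)] may be larger.)

E[α(G)] ≥ 1303/22 ≈ 59.22727.


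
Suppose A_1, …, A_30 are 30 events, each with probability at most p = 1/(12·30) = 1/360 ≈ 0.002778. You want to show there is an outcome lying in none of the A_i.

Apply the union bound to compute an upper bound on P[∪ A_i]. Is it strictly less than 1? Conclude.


Union bound: P[∪_{i=1}^{30} A_i] ≤ Σ_i P[A_i] ≤ 30·p = 30·(1/360) = 1/12.
Numerically: 1/12 ≈ 0.083333.
Is 1/12 < 1? YES.
Since P[∪ A_i] ≤ 1/12 < 1, the complement has P[∩ A_i^c] ≥ 1 − 1/12 = 11/12 > 0, so some outcome avoids every A_i.

30·p = 1/12 ≈ 0.083333; existence CERTIFIED by the union bound.


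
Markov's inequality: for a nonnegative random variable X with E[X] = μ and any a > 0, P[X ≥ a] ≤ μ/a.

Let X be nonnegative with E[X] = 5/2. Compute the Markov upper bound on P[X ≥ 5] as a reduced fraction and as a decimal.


μ = E[X] = 5/2, a = 5.
Markov: P[X ≥ 5] ≤ μ/a = (5/2)/5 = 1/2.
Numerically: ≈ 0.5000.
(Since a = 5 > μ = 2.5000, the bound 1/2 is < 1 and informative.)

P[X ≥ 5] ≤ 1/2 ≈ 0.5000.


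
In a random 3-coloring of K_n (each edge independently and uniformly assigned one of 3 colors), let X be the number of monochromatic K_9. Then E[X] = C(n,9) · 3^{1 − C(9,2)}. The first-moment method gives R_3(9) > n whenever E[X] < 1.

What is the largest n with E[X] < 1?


We need C(n, 9) · 3^{1 − 36} < 1, i.e. C(n, 9) < 3^{36 − 1} = 50031545098999707.
Check values of n near the boundary:
  n = 297: C(297, 9) = 43842345008337645; 43842345008337645 < 50031545098999707? YES
  n = 298: C(298, 9) = 45207677551849890; 45207677551849890 < 50031545098999707? YES
  n = 299: C(299, 9) = 46610674441390059; 46610674441390059 < 50031545098999707? YES
  n = 300: C(300, 9) = 48052241692154700; 48052241692154700 < 50031545098999707? YES
  n = 301: C(301, 9) = 49533303936090975; 49533303936090975 < 50031545098999707? YES
  n = 302: C(302, 9) = 51054804739588650; 51054804739588650 < 50031545098999707? NO
  n = 303: C(303, 9) = 52617706925494425; 52617706925494425 < 50031545098999707? NO
The largest n with C(n, 9) < 50031545098999707 is n = 301 (where E[X] = 16511101312030325/16677181699666569 ≈ 0.9900415). Hence R_3(9) > 301, i.e. R_3(9) ≥ 302.

Largest n = 301; hence R_3(9) > 301.


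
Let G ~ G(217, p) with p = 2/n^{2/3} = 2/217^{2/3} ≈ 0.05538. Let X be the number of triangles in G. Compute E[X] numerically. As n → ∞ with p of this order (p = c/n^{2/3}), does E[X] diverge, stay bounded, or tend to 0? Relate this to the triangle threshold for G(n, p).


Number of potential triangles: C(217, 3) = 1679580.
Each occurs with probability p³ ≈ (0.05538)³ ≈ 1.698911e-04.
By linearity: E[X] = C(217, 3)·p³ ≈ 1679580 · 1.698911e-04 ≈ 285.3456.
Since α = 2/3 < 1, p = c/n^{2/3} ≫ 1/n is above the triangle threshold p ~ 1/n. Asymptotically E[X] ~ (c³/6)·n^{3(1−α)} = (2³/6)·n^{1} → ∞; triangles are abundant w.h.p.

E[X] ≈ 285.3456; in regime p = Θ(1/n^{2/3}) E[X] diverges (above the triangle threshold p ~ 1/n).


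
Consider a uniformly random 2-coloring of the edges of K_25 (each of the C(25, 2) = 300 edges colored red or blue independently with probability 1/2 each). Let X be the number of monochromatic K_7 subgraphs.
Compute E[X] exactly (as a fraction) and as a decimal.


Let X = Σ_S X_S over the C(25, 7) = 480700 subsets S of size 7, where X_S = 1 if the K_7 on S is monochromatic.
For a fixed S, the K_7 on S has C(7, 2) = 21 edges. P[all 21 edges red] = (1/2)^21, and likewise for blue, so P[monochromatic] = 2·(1/2)^21 = 2^{1 − 21} = 1/1048576.
By linearity of expectation: E[X] = C(25, 7) · 2^{1 − 21} = 480700 · 1/1048576 = 120175/262144.
Numerically: E[X] ≈ 0.45843.

E[X] = C(25,7)·2^(1−C(7,2)) = 120175/262144 ≈ 0.45843.


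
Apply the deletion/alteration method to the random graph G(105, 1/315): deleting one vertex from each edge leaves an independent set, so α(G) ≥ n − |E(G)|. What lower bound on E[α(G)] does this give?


E[|E(G)|] = C(105, 2)·p = 5460 · (1/315) = 52/3.
E[α(G)] ≥ n − E[|E(G)|] = 105 − 52/3 = 263/3.
Numerically: ≈ 87.666667.
(This is only a lower bound; the true E[α(G)] may be larger.)

E[α(G)] ≥ 263/3 ≈ 87.666667.


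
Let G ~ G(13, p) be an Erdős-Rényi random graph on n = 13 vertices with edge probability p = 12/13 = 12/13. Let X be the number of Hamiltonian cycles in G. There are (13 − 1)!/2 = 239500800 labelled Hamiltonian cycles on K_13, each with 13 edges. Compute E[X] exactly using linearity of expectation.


K_13 has (13 − 1)!/2 = 239500800 labelled Hamiltonian cycles.
For each such Hamiltonian cycle H, let X_H = 1 if all 13 edges of H are present in G. Then P[X_H = 1] = p^{13} = (12/13)^{13} = 106993205379072/302875106592253.
By linearity of expectation: E[X] = Σ_H E[X_H] = 239500800 · p^{13} = 239500800 · 106993205379072/302875106592253 = 25624958282852047257600/302875106592253.
Numerically: E[X] ≈ 8.46057e+07.

E[X] = 239500800 · (12/13)^{13} = 25624958282852047257600/302875106592253 ≈ 8.46057e+07.


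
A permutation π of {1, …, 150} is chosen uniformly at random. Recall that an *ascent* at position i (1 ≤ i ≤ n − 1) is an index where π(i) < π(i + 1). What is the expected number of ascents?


Write X = Σ X_I over i = 1, …, 149, with X_I the indicator of one ascent.
There are 149 indicators.
For each fixed i, the pair (π(i), π(i+1)) is a uniformly random ordered pair of distinct values from {1, …, 150}; by symmetry P[π(i) < π(i+1)] = 1/2.
By linearity: E[X] = 149 · (1/2) = (150 − 1) · (1/2) = 149/2 ≈ 74.50000.

E[X] = 149/2 = 74.50000.


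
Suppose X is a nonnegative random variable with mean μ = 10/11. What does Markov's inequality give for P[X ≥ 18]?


μ = E[X] = 10/11, a = 18.
Markov: P[X ≥ 18] ≤ μ/a = (10/11)/18 = 5/99.
Numerically: ≈ 0.05051.
(Since a = 18 > μ = 0.90909, the bound 5/99 is < 1 and informative.)

P[X ≥ 18] ≤ 5/99 ≈ 0.05051.


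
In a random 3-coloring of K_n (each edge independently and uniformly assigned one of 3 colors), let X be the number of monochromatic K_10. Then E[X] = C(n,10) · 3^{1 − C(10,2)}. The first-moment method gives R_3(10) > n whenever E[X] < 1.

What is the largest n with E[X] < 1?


We need C(n, 10) · 3^{1 − 45} < 1, i.e. C(n, 10) < 3^{45 − 1} = 984770902183611232881.
Check values of n near the boundary:
  n = 570: C(570, 10) = 921524823451961408691; 921524823451961408691 < 984770902183611232881? YES
  n = 571: C(571, 10) = 937951290893172842001; 937951290893172842001 < 984770902183611232881? YES
  n = 572: C(572, 10) = 954640815642161682606; 954640815642161682606 < 984770902183611232881? YES
  n = 573: C(573, 10) = 971597135635805762226; 971597135635805762226 < 984770902183611232881? YES
  n = 574: C(574, 10) = 988824035203816502691; 988824035203816502691 < 984770902183611232881? NO
  n = 575: C(575, 10) = 1006325345561406175305; 1006325345561406175305 < 984770902183611232881? NO
The largest n with C(n, 10) < 984770902183611232881 is n = 573 (where E[X] = 35985079097622435638/36472996377170786403 ≈ 0.987). Hence R_3(10) > 573, i.e. R_3(10) ≥ 574.

Largest n = 573; hence R_3(10) > 573.


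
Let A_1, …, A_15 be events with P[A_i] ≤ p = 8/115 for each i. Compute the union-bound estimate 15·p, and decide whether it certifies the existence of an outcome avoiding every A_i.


Union bound: P[∪_{i=1}^{15} A_i] ≤ Σ_i P[A_i] ≤ 15·p = 15·(8/115) = 24/23.
Numerically: 24/23 ≈ 1.0434783.
Is 24/23 < 1? NO.
Since the bound 24/23 is ≥ 1, the union bound is uninformative here; it does NOT by itself certify existence.

15·p = 24/23 ≈ 1.0434783; existence NOT certified by the union bound.


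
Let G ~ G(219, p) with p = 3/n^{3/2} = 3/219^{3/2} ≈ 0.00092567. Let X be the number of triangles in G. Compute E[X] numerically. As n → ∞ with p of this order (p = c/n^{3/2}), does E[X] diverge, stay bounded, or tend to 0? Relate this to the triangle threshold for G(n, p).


Number of potential triangles: C(219, 3) = 1726669.
Each occurs with probability p³ ≈ (0.00092567)³ ≈ 7.9316811e-10.
By linearity: E[X] = C(219, 3)·p³ ≈ 1726669 · 7.9316811e-10 ≈ 0.00137.
Since α = 3/2 > 1, p = c/n^{3/2} = o(1/n) is below the triangle threshold p ~ 1/n. Asymptotically E[X] ~ (c³/6)·n^{3(1−α)} = (3³/6)·n^{-1.5} → 0, so by Markov's inequality G has no triangles w.h.p.

E[X] ≈ 0.00137; in regime p = Θ(1/n^{3/2}) E[X] tends to 0 (below the triangle threshold p ~ 1/n).


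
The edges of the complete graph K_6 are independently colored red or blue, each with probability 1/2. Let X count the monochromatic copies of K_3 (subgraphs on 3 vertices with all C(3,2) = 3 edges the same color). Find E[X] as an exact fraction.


Let X = Σ_S X_S over the C(6, 3) = 20 subsets S of size 3, where X_S = 1 if the K_3 on S is monochromatic.
For a fixed S, the K_3 on S has C(3, 2) = 3 edges. P[all 3 edges red] = (1/2)^3, and likewise for blue, so P[monochromatic] = 2·(1/2)^3 = 2^{1 − 3} = 1/4.
By linearity of expectation: E[X] = C(6, 3) · 2^{1 − 3} = 20 · 1/4 = 5.
Numerically: E[X] ≈ 5.000000.

E[X] = C(6,3)·2^(1−C(3,2)) = 5 ≈ 5.000000.


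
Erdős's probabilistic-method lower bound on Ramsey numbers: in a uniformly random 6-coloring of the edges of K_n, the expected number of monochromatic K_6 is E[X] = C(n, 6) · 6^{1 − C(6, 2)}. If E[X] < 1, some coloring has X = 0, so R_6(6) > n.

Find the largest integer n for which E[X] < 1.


We need C(n, 6) · 6^{1 − 15} < 1, i.e. C(n, 6) < 6^{15 − 1} = 78364164096.
Check values of n near the boundary:
  n = 192: C(192, 6) = 64300886496; 64300886496 < 78364164096? YES
  n = 193: C(193, 6) = 66364016544; 66364016544 < 78364164096? YES
  n = 194: C(194, 6) = 68482017072; 68482017072 < 78364164096? YES
  n = 195: C(195, 6) = 70656049360; 70656049360 < 78364164096? YES
  n = 196: C(196, 6) = 72887293024; 72887293024 < 78364164096? YES
  n = 197: C(197, 6) = 75176946208; 75176946208 < 78364164096? YES
  n = 198: C(198, 6) = 77526225777; 77526225777 < 78364164096? YES
  n = 199: C(199, 6) = 79936367511; 79936367511 < 78364164096? NO
The largest n with C(n, 6) < 78364164096 is n = 198 (where E[X] = 25842075259/26121388032 ≈ 0.9893071). Hence R_6(6) > 198, i.e. R_6(6) ≥ 199.

Largest n = 198; hence R_6(6) > 198.


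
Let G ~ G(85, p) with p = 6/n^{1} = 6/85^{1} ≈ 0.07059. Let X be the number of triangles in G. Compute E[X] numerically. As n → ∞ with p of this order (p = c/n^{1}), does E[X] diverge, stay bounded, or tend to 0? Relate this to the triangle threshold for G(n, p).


Number of potential triangles: C(85, 3) = 98770.
Each occurs with probability p³ ≈ (0.07059)³ ≈ 3.517199e-04.
By linearity: E[X] = C(85, 3)·p³ ≈ 98770 · 3.517199e-04 ≈ 34.7394.
Here α = 1, so p = 6/n is exactly at the triangle threshold p ~ 1/n. Asymptotically E[X] → c³/6 = 6³/6 = 36 ≈ 36.0000, a bounded constant. In this regime the triangle count is asymptotically Poisson(c³/6).

E[X] ≈ 34.7394; in regime p = Θ(1/n^{1}) E[X] stays bounded (at the triangle threshold p ~ 1/n).


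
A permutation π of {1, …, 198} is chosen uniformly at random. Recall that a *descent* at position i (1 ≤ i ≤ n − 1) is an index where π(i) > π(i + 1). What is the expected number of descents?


Write X = Σ X_I over i = 1, …, 197, with X_I the indicator of one descent.
There are 197 indicators.
For each fixed i, the pair (π(i), π(i+1)) is a uniformly random ordered pair of distinct values from {1, …, 198}; by symmetry P[π(i) > π(i+1)] = 1/2.
By linearity: E[X] = 197 · (1/2) = (198 − 1) · (1/2) = 197/2 ≈ 98.500.

E[X] = 197/2 = 98.500.


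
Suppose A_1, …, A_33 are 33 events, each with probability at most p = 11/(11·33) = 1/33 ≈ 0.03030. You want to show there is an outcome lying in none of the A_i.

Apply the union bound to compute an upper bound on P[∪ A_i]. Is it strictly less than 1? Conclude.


Union bound: P[∪_{i=1}^{33} A_i] ≤ Σ_i P[A_i] ≤ 33·p = 33·(1/33) = 1.
Numerically: 1 ≈ 1.00000.
Is 1 < 1? NO.
Since the bound 1 is ≥ 1, the union bound is uninformative here; it does NOT by itself certify existence.

33·p = 1 ≈ 1.00000; existence NOT certified by the union bound.


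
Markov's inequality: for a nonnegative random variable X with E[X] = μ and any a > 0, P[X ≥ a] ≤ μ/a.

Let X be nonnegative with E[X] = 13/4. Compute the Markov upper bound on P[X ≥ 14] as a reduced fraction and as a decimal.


μ = E[X] = 13/4, a = 14.
Markov: P[X ≥ 14] ≤ μ/a = (13/4)/14 = 13/56.
Numerically: ≈ 0.2321.
(Since a = 14 > μ = 3.2500, the bound 13/56 is < 1 and informative.)

P[X ≥ 14] ≤ 13/56 ≈ 0.2321.


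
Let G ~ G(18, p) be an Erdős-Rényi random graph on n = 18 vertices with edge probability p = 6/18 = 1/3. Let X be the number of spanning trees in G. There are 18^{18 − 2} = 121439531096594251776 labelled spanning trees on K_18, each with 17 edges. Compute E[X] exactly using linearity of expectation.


K_18 has 18^{18 − 2} = 121439531096594251776 labelled spanning trees.
For each such spanning tree H, let X_H = 1 if all 17 edges of H are present in G. Then P[X_H = 1] = p^{17} = (1/3)^{17} = 1/129140163.
Summing the indicators: E[X] = Σ_H E[X_H] = 121439531096594251776 · p^{17} = 121439531096594251776 · 1/129140163 = 940369969152.
Numerically: E[X] ≈ 9.4e+11.

E[X] = 121439531096594251776 · (1/3)^{17} = 940369969152 ≈ 9.4e+11.


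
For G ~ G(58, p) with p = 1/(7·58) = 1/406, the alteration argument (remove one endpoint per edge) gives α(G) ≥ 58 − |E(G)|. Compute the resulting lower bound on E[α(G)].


E[|E(G)|] = C(58, 2)·p = 1653 · (1/406) = 57/14.
E[α(G)] ≥ n − E[|E(G)|] = 58 − 57/14 = 755/14.
Numerically: ≈ 53.9286.
(This is only a lower bound; the true E[α(G)] may be larger.)

E[α(G)] ≥ 755/14 ≈ 53.9286.


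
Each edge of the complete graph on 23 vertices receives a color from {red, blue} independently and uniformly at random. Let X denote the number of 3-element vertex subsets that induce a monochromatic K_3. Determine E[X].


Let X = Σ_S X_S over the C(23, 3) = 1771 subsets S of size 3, where X_S = 1 if the K_3 on S is monochromatic.
For a fixed S, the K_3 on S has C(3, 2) = 3 edges. P[all 3 edges red] = (1/2)^3, and likewise for blue, so P[monochromatic] = 2·(1/2)^3 = 2^{1 − 3} = 1/4.
Summing: E[X] = C(23, 3) · 2^{1 − 3} = 1771 · 1/4 = 1771/4.
Numerically: E[X] ≈ 442.750.

E[X] = C(23,3)·2^(1−C(3,2)) = 1771/4 ≈ 442.750.


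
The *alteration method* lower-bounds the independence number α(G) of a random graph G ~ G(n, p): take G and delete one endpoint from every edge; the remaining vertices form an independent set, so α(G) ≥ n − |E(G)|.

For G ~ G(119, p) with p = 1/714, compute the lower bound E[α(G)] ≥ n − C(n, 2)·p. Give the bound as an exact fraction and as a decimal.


E[|E(G)|] = C(119, 2)·p = 7021 · (1/714) = 59/6.
E[α(G)] ≥ n − E[|E(G)|] = 119 − 59/6 = 655/6.
Numerically: ≈ 109.167.
(This is only a lower bound; the true E[α(G)] may be larger.)

E[α(G)] ≥ 655/6 ≈ 109.167.


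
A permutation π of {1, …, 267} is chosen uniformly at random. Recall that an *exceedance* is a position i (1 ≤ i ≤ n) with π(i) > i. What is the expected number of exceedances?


Write X = Σ_{i=1}^{267} X_i, where X_i = 1_{π(i) > i}.
For each fixed i, π(i) is uniform over {1, …, 267} (marginal of a uniform permutation), so P[π(i) > i] = (n − i)/n. Summing: Σ_{i=1}^{267} (n − i)/n = (0 + 1 + … + 266)/267 = 267(267 − 1)/(2·267) = (267 − 1)/2.
Hence E[X] = Σ_{i=1}^{267} (267 − i)/267 = 133 ≈ 133.000000.

E[X] = 133 = 133.000000.


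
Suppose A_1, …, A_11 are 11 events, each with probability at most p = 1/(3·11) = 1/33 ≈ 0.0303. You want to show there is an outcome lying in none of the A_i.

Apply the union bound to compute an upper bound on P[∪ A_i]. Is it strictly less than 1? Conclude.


Union bound: P[∪_{i=1}^{11} A_i] ≤ Σ_i P[A_i] ≤ 11·p = 11·(1/33) = 1/3.
Numerically: 1/3 ≈ 0.3333.
Is 1/3 < 1? YES.
Since P[∪ A_i] ≤ 1/3 < 1, the complement has P[∩ A_i^c] ≥ 1 − 1/3 = 2/3 > 0, so some outcome avoids every A_i.

11·p = 1/3 ≈ 0.3333; existence CERTIFIED by the union bound.


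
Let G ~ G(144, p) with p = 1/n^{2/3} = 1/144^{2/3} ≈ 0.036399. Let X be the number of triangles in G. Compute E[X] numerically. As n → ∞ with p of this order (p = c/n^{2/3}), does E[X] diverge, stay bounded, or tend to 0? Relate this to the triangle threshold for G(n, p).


Number of potential triangles: C(144, 3) = 487344.
Each occurs with probability p³ ≈ (0.036399)³ ≈ 4.8225309e-05.
By linearity: E[X] = C(144, 3)·p³ ≈ 487344 · 4.8225309e-05 ≈ 23.50231.
Since α = 2/3 < 1, p = c/n^{2/3} ≫ 1/n is above the triangle threshold p ~ 1/n. Asymptotically E[X] ~ (c³/6)·n^{3(1−α)} = (1³/6)·n^{1} → ∞; triangles are abundant w.h.p.

E[X] ≈ 23.50231; in regime p = Θ(1/n^{2/3}) E[X] diverges (above the triangle threshold p ~ 1/n).


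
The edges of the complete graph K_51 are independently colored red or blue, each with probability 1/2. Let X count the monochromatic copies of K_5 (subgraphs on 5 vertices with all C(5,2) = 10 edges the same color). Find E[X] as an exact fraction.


Let X = Σ_S X_S over the C(51, 5) = 2349060 subsets S of size 5, where X_S = 1 if the K_5 on S is monochromatic.
For a fixed S, the K_5 on S has C(5, 2) = 10 edges. P[all 10 edges red] = (1/2)^10, and likewise for blue, so P[monochromatic] = 2·(1/2)^10 = 2^{1 − 10} = 1/512.
By linearity: E[X] = C(51, 5) · 2^{1 − 10} = 2349060 · 1/512 = 587265/128.
Numerically: E[X] ≈ 4588.00781.

E[X] = C(51,5)·2^(1−C(5,2)) = 587265/128 ≈ 4588.00781.


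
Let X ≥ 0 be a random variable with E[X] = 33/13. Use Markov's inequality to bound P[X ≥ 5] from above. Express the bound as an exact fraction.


μ = E[X] = 33/13, a = 5.
Markov: P[X ≥ 5] ≤ μ/a = (33/13)/5 = 33/65.
Numerically: ≈ 0.5077.
(Since a = 5 > μ = 2.5385, the bound 33/65 is < 1 and informative.)

P[X ≥ 5] ≤ 33/65 ≈ 0.5077.


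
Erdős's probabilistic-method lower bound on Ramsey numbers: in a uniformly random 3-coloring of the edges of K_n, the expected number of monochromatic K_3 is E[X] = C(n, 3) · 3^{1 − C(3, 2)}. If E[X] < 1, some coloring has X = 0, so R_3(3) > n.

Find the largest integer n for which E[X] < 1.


We need C(n, 3) · 3^{1 − 3} < 1, i.e. C(n, 3) < 3^{3 − 1} = 9.
Check values of n near the boundary:
  n = 3: C(3, 3) = 1; 1 < 9? YES
  n = 4: C(4, 3) = 4; 4 < 9? YES
  n = 5: C(5, 3) = 10; 10 < 9? NO
  n = 6: C(6, 3) = 20; 20 < 9? NO
The largest n with C(n, 3) < 9 is n = 4 (where E[X] = 4/9 ≈ 0.44444). Hence R_3(3) > 4, i.e. R_3(3) ≥ 5.

Largest n = 4; hence R_3(3) > 4.


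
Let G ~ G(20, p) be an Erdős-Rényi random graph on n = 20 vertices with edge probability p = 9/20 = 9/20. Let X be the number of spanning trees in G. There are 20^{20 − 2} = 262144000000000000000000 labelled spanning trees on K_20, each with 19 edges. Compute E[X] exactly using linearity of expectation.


K_20 has 20^{20 − 2} = 262144000000000000000000 labelled spanning trees.
For each such spanning tree H, let X_H = 1 if all 19 edges of H are present in G. Then P[X_H = 1] = p^{19} = (9/20)^{19} = 1350851717672992089/5242880000000000000000000.
Summing the indicators: E[X] = Σ_H E[X_H] = 262144000000000000000000 · p^{19} = 262144000000000000000000 · 1350851717672992089/5242880000000000000000000 = 1350851717672992089/20.
Numerically: E[X] ≈ 6.75426e+16.

E[X] = 262144000000000000000000 · (9/20)^{19} = 1350851717672992089/20 ≈ 6.75426e+16.


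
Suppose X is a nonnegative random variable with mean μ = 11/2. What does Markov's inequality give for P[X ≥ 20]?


μ = E[X] = 11/2, a = 20.
Markov: P[X ≥ 20] ≤ μ/a = (11/2)/20 = 11/40.
Numerically: ≈ 0.27500.
(Since a = 20 > μ = 5.50000, the bound 11/40 is < 1 and informative.)

P[X ≥ 20] ≤ 11/40 ≈ 0.27500.


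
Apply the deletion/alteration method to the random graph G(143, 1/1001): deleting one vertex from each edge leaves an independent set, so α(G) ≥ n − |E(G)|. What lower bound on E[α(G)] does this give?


E[|E(G)|] = C(143, 2)·p = 10153 · (1/1001) = 71/7.
E[α(G)] ≥ n − E[|E(G)|] = 143 − 71/7 = 930/7.
Numerically: ≈ 132.857.
(This is only a lower bound; the true E[α(G)] may be larger.)

E[α(G)] ≥ 930/7 ≈ 132.857.


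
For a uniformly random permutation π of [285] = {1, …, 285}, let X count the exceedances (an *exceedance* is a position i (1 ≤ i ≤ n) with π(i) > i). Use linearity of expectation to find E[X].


Write X = Σ_{i=1}^{285} X_i, where X_i = 1_{π(i) > i}.
For each fixed i, π(i) is uniform over {1, …, 285} (marginal of a uniform permutation), so P[π(i) > i] = (n − i)/n. Summing: Σ_{i=1}^{285} (n − i)/n = (0 + 1 + … + 284)/285 = 285(285 − 1)/(2·285) = (285 − 1)/2.
Hence E[X] = Σ_{i=1}^{285} (285 − i)/285 = 142 ≈ 142.000000.

E[X] = 142 = 142.000000.


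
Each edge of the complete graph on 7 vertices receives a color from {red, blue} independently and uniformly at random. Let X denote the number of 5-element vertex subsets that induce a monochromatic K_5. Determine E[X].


Let X = Σ_S X_S over the C(7, 5) = 21 subsets S of size 5, where X_S = 1 if the K_5 on S is monochromatic.
For a fixed S, the K_5 on S has C(5, 2) = 10 edges. P[all 10 edges red] = (1/2)^10, and likewise for blue, so P[monochromatic] = 2·(1/2)^10 = 2^{1 − 10} = 1/512.
Summing: E[X] = C(7, 5) · 2^{1 − 10} = 21 · 1/512 = 21/512.
Numerically: E[X] ≈ 0.041.

E[X] = C(7,5)·2^(1−C(5,2)) = 21/512 ≈ 0.041.


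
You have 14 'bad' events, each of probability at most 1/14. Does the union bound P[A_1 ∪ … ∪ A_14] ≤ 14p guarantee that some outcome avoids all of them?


Union bound: P[∪_{i=1}^{14} A_i] ≤ Σ_i P[A_i] ≤ 14·p = 14·(1/14) = 1.
Numerically: 1 ≈ 1.0000000.
Is 1 < 1? NO.
Since the bound 1 is ≥ 1, the union bound is uninformative here; it does NOT by itself certify existence.

14·p = 1 ≈ 1.0000000; existence NOT certified by the union bound.


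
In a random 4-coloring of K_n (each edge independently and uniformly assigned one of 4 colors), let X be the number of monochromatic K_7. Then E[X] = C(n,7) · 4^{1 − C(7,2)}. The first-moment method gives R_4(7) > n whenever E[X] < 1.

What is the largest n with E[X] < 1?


We need C(n, 7) · 4^{1 − 21} < 1, i.e. C(n, 7) < 4^{21 − 1} = 1099511627776.
Check values of n near the boundary:
  n = 178: C(178, 7) = 996867063280; 996867063280 < 1099511627776? YES
  n = 179: C(179, 7) = 1037437234460; 1037437234460 < 1099511627776? YES
  n = 180: C(180, 7) = 1079414463600; 1079414463600 < 1099511627776? YES
  n = 181: C(181, 7) = 1122839183400; 1122839183400 < 1099511627776? NO
  n = 182: C(182, 7) = 1167752750736; 1167752750736 < 1099511627776? NO
  n = 183: C(183, 7) = 1214197462413; 1214197462413 < 1099511627776? NO
The largest n with C(n, 7) < 1099511627776 is n = 180 (where E[X] = 67463403975/68719476736 ≈ 0.98172). Hence R_4(7) > 180, i.e. R_4(7) ≥ 181.

Largest n = 180; hence R_4(7) > 180.


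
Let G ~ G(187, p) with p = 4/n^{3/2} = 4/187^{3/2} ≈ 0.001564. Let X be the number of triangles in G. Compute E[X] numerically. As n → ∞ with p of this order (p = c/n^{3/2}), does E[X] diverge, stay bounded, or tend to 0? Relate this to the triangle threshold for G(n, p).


Number of potential triangles: C(187, 3) = 1072445.
Each occurs with probability p³ ≈ (0.001564)³ ≈ 3.827302e-09.
By linearity: E[X] = C(187, 3)·p³ ≈ 1072445 · 3.827302e-09 ≈ 0.0041.
Since α = 3/2 > 1, p = c/n^{3/2} = o(1/n) is below the triangle threshold p ~ 1/n. Asymptotically E[X] ~ (c³/6)·n^{3(1−α)} = (4³/6)·n^{-1.5} → 0, so by Markov's inequality G has no triangles w.h.p.

E[X] ≈ 0.0041; in regime p = Θ(1/n^{3/2}) E[X] tends to 0 (below the triangle threshold p ~ 1/n).


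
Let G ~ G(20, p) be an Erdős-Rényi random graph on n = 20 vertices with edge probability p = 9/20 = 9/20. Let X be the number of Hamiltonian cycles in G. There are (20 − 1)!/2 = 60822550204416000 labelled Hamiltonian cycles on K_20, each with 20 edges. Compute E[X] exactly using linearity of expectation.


K_20 has (20 − 1)!/2 = 60822550204416000 labelled Hamiltonian cycles.
For each such Hamiltonian cycle H, let X_H = 1 if all 20 edges of H are present in G. Then P[X_H = 1] = p^{20} = (9/20)^{20} = 12157665459056928801/104857600000000000000000000.
By linearity of expectation: E[X] = Σ_H E[X_H] = 60822550204416000 · p^{20} = 60822550204416000 · 12157665459056928801/104857600000000000000000000 = 180532279724605553545860280221/25600000000000000000.
Numerically: E[X] ≈ 7.052e+09.

E[X] = 60822550204416000 · (9/20)^{20} = 180532279724605553545860280221/25600000000000000000 ≈ 7.052e+09.


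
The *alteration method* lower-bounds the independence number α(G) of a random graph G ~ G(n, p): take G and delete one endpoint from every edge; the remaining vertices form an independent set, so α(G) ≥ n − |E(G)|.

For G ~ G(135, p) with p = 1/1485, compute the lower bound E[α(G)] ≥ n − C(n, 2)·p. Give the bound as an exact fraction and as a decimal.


E[|E(G)|] = C(135, 2)·p = 9045 · (1/1485) = 67/11.
E[α(G)] ≥ n − E[|E(G)|] = 135 − 67/11 = 1418/11.
Numerically: ≈ 128.909091.
(This is only a lower bound; the true E[α(G)] may be larger.)

E[α(G)] ≥ 1418/11 ≈ 128.909091.


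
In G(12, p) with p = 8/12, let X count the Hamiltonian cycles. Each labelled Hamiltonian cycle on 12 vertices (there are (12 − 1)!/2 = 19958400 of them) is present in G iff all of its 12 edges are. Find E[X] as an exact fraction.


K_12 has (12 − 1)!/2 = 19958400 labelled Hamiltonian cycles.
For each such Hamiltonian cycle H, let X_H = 1 if all 12 edges of H are present in G. Then P[X_H = 1] = p^{12} = (2/3)^{12} = 4096/531441.
By linearity of expectation: E[X] = Σ_H E[X_H] = 19958400 · p^{12} = 19958400 · 4096/531441 = 1009254400/6561.
Numerically: E[X] ≈ 1.54e+05.

E[X] = 19958400 · (2/3)^{12} = 1009254400/6561 ≈ 1.54e+05.


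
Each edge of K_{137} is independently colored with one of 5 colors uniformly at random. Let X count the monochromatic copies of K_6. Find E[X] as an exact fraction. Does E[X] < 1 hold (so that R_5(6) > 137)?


E[X] = C(137, 6) · 5^{1 − 15} = 8218472724 · 5^{−14} = 8218472724/6103515625.
As a reduced fraction: E[X] = 8218472724/6103515625 ≈ 1.3465.
Is E[X] < 1? NO.
Since E[X] ≥ 1, the first-moment bound is inconclusive at n = 137; it does NOT by itself certify R_5(6) > 137.

E[X] = 8218472724/6103515625 ≈ 1.3465; E[X] ≥ 1; first-moment method inconclusive here.


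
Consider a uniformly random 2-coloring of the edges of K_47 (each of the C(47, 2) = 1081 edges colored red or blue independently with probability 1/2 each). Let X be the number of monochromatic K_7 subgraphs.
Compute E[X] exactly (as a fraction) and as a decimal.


Let X = Σ_S X_S over the C(47, 7) = 62891499 subsets S of size 7, where X_S = 1 if the K_7 on S is monochromatic.
For a fixed S, the K_7 on S has C(7, 2) = 21 edges. P[all 21 edges red] = (1/2)^21, and likewise for blue, so P[monochromatic] = 2·(1/2)^21 = 2^{1 − 21} = 1/1048576.
Summing: E[X] = C(47, 7) · 2^{1 − 21} = 62891499 · 1/1048576 = 62891499/1048576.
Numerically: E[X] ≈ 59.978.

E[X] = C(47,7)·2^(1−C(7,2)) = 62891499/1048576 ≈ 59.978.


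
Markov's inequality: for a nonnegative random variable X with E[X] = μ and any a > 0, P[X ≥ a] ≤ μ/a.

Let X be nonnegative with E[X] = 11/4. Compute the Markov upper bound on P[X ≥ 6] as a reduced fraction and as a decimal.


μ = E[X] = 11/4, a = 6.
Markov: P[X ≥ 6] ≤ μ/a = (11/4)/6 = 11/24.
Numerically: ≈ 0.45833.
(Since a = 6 > μ = 2.75000, the bound 11/24 is < 1 and informative.)

P[X ≥ 6] ≤ 11/24 ≈ 0.45833.


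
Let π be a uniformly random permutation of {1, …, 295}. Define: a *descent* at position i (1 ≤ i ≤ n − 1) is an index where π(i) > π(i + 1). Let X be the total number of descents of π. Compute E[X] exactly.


Write X = Σ X_I over i = 1, …, 294, with X_I the indicator of one descent.
There are 294 indicators.
For each fixed i, the pair (π(i), π(i+1)) is a uniformly random ordered pair of distinct values from {1, …, 295}; by symmetry P[π(i) > π(i+1)] = 1/2.
By linearity: E[X] = 294 · (1/2) = (295 − 1) · (1/2) = 147 ≈ 147.000.

E[X] = 147 = 147.000.


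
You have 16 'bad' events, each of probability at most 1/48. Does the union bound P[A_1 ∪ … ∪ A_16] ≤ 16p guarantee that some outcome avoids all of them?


Union bound: P[∪_{i=1}^{16} A_i] ≤ Σ_i P[A_i] ≤ 16·p = 16·(1/48) = 1/3.
Numerically: 1/3 ≈ 0.333.
Is 1/3 < 1? YES.
Since P[∪ A_i] ≤ 1/3 < 1, the complement has P[∩ A_i^c] ≥ 1 − 1/3 = 2/3 > 0, so some outcome avoids every A_i.

16·p = 1/3 ≈ 0.333; existence CERTIFIED by the union bound.


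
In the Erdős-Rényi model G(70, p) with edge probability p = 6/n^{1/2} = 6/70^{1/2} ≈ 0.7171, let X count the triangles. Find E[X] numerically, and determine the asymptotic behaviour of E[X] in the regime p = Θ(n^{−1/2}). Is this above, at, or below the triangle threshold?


Number of potential triangles: C(70, 3) = 54740.
Each occurs with probability p³ ≈ (0.7171)³ ≈ 3.688134e-01.
By linearity: E[X] = C(70, 3)·p³ ≈ 54740 · 3.688134e-01 ≈ 20188.8455.
Since α = 1/2 < 1, p = c/n^{1/2} ≫ 1/n is above the triangle threshold p ~ 1/n. Asymptotically E[X] ~ (c³/6)·n^{3(1−α)} = (6³/6)·n^{1.5} → ∞; triangles are abundant w.h.p.

E[X] ≈ 20188.8455; in regime p = Θ(1/n^{1/2}) E[X] diverges (above the triangle threshold p ~ 1/n).


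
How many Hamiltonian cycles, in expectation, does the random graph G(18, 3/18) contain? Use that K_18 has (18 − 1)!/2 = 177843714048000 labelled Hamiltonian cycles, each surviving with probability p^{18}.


K_18 has (18 − 1)!/2 = 177843714048000 labelled Hamiltonian cycles.
For each such Hamiltonian cycle H, let X_H = 1 if all 18 edges of H are present in G. Then P[X_H = 1] = p^{18} = (1/6)^{18} = 1/101559956668416.
By linearity of expectation: E[X] = Σ_H E[X_H] = 177843714048000 · p^{18} = 177843714048000 · 1/101559956668416 = 14889875/8503056.
Numerically: E[X] ≈ 1.751.

E[X] = 177843714048000 · (1/6)^{18} = 14889875/8503056 ≈ 1.751.


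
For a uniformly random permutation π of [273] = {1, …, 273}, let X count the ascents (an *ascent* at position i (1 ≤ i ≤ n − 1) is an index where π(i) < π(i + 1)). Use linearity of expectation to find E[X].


Write X = Σ X_I over i = 1, …, 272, with X_I the indicator of one ascent.
There are 272 indicators.
For each fixed i, the pair (π(i), π(i+1)) is a uniformly random ordered pair of distinct values from {1, …, 273}; by symmetry P[π(i) < π(i+1)] = 1/2.
By linearity: E[X] = 272 · (1/2) = (273 − 1) · (1/2) = 136 ≈ 136.000000.

E[X] = 136 = 136.000000.


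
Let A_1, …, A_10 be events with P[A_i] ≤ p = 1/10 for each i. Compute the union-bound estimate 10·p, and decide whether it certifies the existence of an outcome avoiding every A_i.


Union bound: P[∪_{i=1}^{10} A_i] ≤ Σ_i P[A_i] ≤ 10·p = 10·(1/10) = 1.
Numerically: 1 ≈ 1.00000.
Is 1 < 1? NO.
Since the bound 1 is ≥ 1, the union bound is uninformative here; it does NOT by itself certify existence.

10·p = 1 ≈ 1.00000; existence NOT certified by the union bound.


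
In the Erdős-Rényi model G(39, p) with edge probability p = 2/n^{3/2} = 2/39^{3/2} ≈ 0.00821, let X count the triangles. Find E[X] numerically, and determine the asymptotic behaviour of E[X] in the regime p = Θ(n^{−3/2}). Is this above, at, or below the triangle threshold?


Number of potential triangles: C(39, 3) = 9139.
Each occurs with probability p³ ≈ (0.00821)³ ≈ 5.53732e-07.
By linearity: E[X] = C(39, 3)·p³ ≈ 9139 · 5.53732e-07 ≈ 0.005.
Since α = 3/2 > 1, p = c/n^{3/2} = o(1/n) is below the triangle threshold p ~ 1/n. Asymptotically E[X] ~ (c³/6)·n^{3(1−α)} = (2³/6)·n^{-1.5} → 0, so by Markov's inequality G has no triangles w.h.p.

E[X] ≈ 0.005; in regime p = Θ(1/n^{3/2}) E[X] tends to 0 (below the triangle threshold p ~ 1/n).


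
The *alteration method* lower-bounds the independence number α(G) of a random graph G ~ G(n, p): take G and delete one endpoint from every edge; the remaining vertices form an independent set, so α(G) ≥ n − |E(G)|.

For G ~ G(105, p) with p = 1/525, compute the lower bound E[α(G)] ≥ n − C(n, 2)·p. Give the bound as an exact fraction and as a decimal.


E[|E(G)|] = C(105, 2)·p = 5460 · (1/525) = 52/5.
E[α(G)] ≥ n − E[|E(G)|] = 105 − 52/5 = 473/5.
Numerically: ≈ 94.600000.
(This is only a lower bound; the true E[α(G)] may be larger.)

E[α(G)] ≥ 473/5 ≈ 94.600000.


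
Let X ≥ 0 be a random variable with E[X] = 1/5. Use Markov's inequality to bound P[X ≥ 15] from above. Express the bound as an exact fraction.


μ = E[X] = 1/5, a = 15.
Markov: P[X ≥ 15] ≤ μ/a = (1/5)/15 = 1/75.
Numerically: ≈ 0.013.
(Since a = 15 > μ = 0.200, the bound 1/75 is < 1 and informative.)

P[X ≥ 15] ≤ 1/75 ≈ 0.013.


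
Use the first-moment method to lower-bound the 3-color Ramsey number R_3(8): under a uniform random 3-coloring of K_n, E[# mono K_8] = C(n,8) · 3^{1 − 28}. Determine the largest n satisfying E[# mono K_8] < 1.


We need C(n, 8) · 3^{1 − 28} < 1, i.e. C(n, 8) < 3^{28 − 1} = 7625597484987.
Check values of n near the boundary:
  n = 151: C(151, 8) = 5551321138650; 5551321138650 < 7625597484987? YES
  n = 152: C(152, 8) = 5859727868575; 5859727868575 < 7625597484987? YES
  n = 153: C(153, 8) = 6183023199255; 6183023199255 < 7625597484987? YES
  n = 154: C(154, 8) = 6521818990995; 6521818990995 < 7625597484987? YES
  n = 155: C(155, 8) = 6876747915675; 6876747915675 < 7625597484987? YES
  n = 156: C(156, 8) = 7248464019225; 7248464019225 < 7625597484987? YES
  n = 157: C(157, 8) = 7637643295425; 7637643295425 < 7625597484987? NO
  n = 158: C(158, 8) = 8044984271181; 8044984271181 < 7625597484987? NO
  n = 159: C(159, 8) = 8471208603429; 8471208603429 < 7625597484987? NO
The largest n with C(n, 8) < 7625597484987 is n = 156 (where E[X] = 805384891025/847288609443 ≈ 0.95054). Hence R_3(8) > 156, i.e. R_3(8) ≥ 157.

Largest n = 156; hence R_3(8) > 156.


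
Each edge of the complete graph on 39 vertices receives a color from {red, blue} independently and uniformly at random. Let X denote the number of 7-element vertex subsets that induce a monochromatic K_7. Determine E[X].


Let X = Σ_S X_S over the C(39, 7) = 15380937 subsets S of size 7, where X_S = 1 if the K_7 on S is monochromatic.
For a fixed S, the K_7 on S has C(7, 2) = 21 edges. P[all 21 edges red] = (1/2)^21, and likewise for blue, so P[monochromatic] = 2·(1/2)^21 = 2^{1 − 21} = 1/1048576.
Summing: E[X] = C(39, 7) · 2^{1 − 21} = 15380937 · 1/1048576 = 15380937/1048576.
Numerically: E[X] ≈ 14.668.

E[X] = C(39,7)·2^(1−C(7,2)) = 15380937/1048576 ≈ 14.668.


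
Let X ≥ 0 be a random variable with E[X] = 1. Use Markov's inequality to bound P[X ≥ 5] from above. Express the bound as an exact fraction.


μ = E[X] = 1, a = 5.
Markov: P[X ≥ 5] ≤ μ/a = (1)/5 = 1/5.
Numerically: ≈ 0.200000.
(Since a = 5 > μ = 1.000000, the bound 1/5 is < 1 and informative.)

P[X ≥ 5] ≤ 1/5 ≈ 0.200000.


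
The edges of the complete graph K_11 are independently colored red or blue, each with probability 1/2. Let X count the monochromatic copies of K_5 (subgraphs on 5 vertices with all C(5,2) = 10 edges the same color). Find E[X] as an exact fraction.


Let X = Σ_S X_S over the C(11, 5) = 462 subsets S of size 5, where X_S = 1 if the K_5 on S is monochromatic.
For a fixed S, the K_5 on S has C(5, 2) = 10 edges. P[all 10 edges red] = (1/2)^10, and likewise for blue, so P[monochromatic] = 2·(1/2)^10 = 2^{1 − 10} = 1/512.
By linearity: E[X] = C(11, 5) · 2^{1 − 10} = 462 · 1/512 = 231/256.
Numerically: E[X] ≈ 0.9023.

E[X] = C(11,5)·2^(1−C(5,2)) = 231/256 ≈ 0.9023.


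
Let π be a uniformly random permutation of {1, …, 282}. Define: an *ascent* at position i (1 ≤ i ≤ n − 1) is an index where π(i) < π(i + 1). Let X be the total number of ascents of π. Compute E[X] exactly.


Write X = Σ X_I over i = 1, …, 281, with X_I the indicator of one ascent.
There are 281 indicators.
For each fixed i, the pair (π(i), π(i+1)) is a uniformly random ordered pair of distinct values from {1, …, 282}; by symmetry P[π(i) < π(i+1)] = 1/2.
By linearity: E[X] = 281 · (1/2) = (282 − 1) · (1/2) = 281/2 ≈ 140.500000.

E[X] = 281/2 = 140.500000.


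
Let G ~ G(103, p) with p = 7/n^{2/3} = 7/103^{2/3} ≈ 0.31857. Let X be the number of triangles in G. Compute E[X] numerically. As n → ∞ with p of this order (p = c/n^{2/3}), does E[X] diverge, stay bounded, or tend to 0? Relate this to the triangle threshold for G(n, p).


Number of potential triangles: C(103, 3) = 176851.
Each occurs with probability p³ ≈ (0.31857)³ ≈ 3.2331040e-02.
By linearity: E[X] = C(103, 3)·p³ ≈ 176851 · 3.2331040e-02 ≈ 5717.77670.
Since α = 2/3 < 1, p = c/n^{2/3} ≫ 1/n is above the triangle threshold p ~ 1/n. Asymptotically E[X] ~ (c³/6)·n^{3(1−α)} = (7³/6)·n^{1} → ∞; triangles are abundant w.h.p.

E[X] ≈ 5717.77670; in regime p = Θ(1/n^{2/3}) E[X] diverges (above the triangle threshold p ~ 1/n).
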